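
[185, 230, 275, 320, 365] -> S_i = 185 + 45*i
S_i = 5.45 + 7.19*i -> [5.45, 12.64, 19.83, 27.02, 34.21]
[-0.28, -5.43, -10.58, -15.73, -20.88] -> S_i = -0.28 + -5.15*i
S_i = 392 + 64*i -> [392, 456, 520, 584, 648]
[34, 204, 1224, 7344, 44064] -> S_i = 34*6^i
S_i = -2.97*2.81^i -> [-2.97, -8.35, -23.45, -65.9, -185.17]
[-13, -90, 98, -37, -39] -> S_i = Random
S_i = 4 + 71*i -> [4, 75, 146, 217, 288]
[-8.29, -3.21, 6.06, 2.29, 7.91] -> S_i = Random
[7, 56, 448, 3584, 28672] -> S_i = 7*8^i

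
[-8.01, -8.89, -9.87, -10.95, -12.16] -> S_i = -8.01*1.11^i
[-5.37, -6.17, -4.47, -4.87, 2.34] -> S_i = Random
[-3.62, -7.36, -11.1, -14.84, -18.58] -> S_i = -3.62 + -3.74*i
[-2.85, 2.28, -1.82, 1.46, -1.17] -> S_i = -2.85*(-0.80)^i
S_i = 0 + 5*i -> [0, 5, 10, 15, 20]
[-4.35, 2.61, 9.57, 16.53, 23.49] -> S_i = -4.35 + 6.96*i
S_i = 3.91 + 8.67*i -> [3.91, 12.58, 21.25, 29.92, 38.59]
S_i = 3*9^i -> [3, 27, 243, 2187, 19683]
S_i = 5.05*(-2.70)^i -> [5.05, -13.64, 36.81, -99.4, 268.38]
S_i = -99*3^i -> [-99, -297, -891, -2673, -8019]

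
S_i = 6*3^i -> [6, 18, 54, 162, 486]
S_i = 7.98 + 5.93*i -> [7.98, 13.91, 19.84, 25.77, 31.7]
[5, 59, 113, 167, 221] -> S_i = 5 + 54*i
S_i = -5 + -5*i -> [-5, -10, -15, -20, -25]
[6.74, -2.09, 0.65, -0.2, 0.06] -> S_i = 6.74*(-0.31)^i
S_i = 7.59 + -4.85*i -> [7.59, 2.74, -2.11, -6.96, -11.81]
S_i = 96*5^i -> [96, 480, 2400, 12000, 60000]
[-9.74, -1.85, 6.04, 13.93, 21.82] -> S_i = -9.74 + 7.89*i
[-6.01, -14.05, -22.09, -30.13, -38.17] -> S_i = -6.01 + -8.04*i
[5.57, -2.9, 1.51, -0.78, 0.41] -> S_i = 5.57*(-0.52)^i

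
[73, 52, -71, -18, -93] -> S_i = Random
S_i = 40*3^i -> [40, 120, 360, 1080, 3240]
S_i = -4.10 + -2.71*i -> [-4.1, -6.81, -9.52, -12.23, -14.94]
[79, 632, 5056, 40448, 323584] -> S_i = 79*8^i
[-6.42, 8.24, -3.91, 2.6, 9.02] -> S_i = Random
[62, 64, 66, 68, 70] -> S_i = 62 + 2*i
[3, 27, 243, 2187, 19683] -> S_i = 3*9^i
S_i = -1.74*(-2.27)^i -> [-1.74, 3.95, -8.97, 20.35, -46.2]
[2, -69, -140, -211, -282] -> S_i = 2 + -71*i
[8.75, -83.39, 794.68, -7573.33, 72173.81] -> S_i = 8.75*(-9.53)^i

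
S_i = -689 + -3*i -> [-689, -692, -695, -698, -701]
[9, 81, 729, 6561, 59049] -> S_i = 9*9^i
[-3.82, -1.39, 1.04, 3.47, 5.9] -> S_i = -3.82 + 2.43*i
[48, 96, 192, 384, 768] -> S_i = 48*2^i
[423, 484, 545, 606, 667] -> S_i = 423 + 61*i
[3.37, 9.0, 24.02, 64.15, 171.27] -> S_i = 3.37*2.67^i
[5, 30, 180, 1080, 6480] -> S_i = 5*6^i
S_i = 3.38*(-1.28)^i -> [3.38, -4.33, 5.54, -7.09, 9.07]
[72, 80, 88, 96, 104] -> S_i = 72 + 8*i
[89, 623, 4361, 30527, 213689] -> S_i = 89*7^i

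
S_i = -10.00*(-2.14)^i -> [-10.0, 21.4, -45.8, 98.0, -209.73]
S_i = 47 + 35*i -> [47, 82, 117, 152, 187]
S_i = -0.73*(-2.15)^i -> [-0.73, 1.57, -3.37, 7.26, -15.6]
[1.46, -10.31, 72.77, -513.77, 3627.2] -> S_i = 1.46*(-7.06)^i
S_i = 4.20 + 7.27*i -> [4.2, 11.47, 18.74, 26.01, 33.28]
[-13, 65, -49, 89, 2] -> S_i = Random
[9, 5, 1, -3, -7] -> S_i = 9 + -4*i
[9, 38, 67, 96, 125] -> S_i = 9 + 29*i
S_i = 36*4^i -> [36, 144, 576, 2304, 9216]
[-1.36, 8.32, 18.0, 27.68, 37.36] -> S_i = -1.36 + 9.68*i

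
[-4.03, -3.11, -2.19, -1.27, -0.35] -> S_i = -4.03 + 0.92*i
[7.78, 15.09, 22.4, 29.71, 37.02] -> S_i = 7.78 + 7.31*i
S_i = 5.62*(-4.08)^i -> [5.62, -22.93, 93.55, -381.7, 1557.32]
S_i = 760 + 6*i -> [760, 766, 772, 778, 784]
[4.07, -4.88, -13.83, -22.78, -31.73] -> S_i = 4.07 + -8.95*i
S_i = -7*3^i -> [-7, -21, -63, -189, -567]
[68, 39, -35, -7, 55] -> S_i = Random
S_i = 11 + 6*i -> [11, 17, 23, 29, 35]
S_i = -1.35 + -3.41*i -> [-1.35, -4.76, -8.17, -11.58, -14.99]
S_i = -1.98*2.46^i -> [-1.98, -4.87, -11.98, -29.48, -72.51]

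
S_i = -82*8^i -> [-82, -656, -5248, -41984, -335872]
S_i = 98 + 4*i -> [98, 102, 106, 110, 114]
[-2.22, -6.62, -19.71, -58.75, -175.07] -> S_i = -2.22*2.98^i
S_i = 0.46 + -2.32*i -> [0.46, -1.86, -4.18, -6.5, -8.82]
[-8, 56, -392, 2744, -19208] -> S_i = -8*-7^i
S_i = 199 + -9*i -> [199, 190, 181, 172, 163]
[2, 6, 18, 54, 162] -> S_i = 2*3^i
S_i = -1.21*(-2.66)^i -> [-1.21, 3.22, -8.56, 22.77, -60.58]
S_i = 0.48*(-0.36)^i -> [0.48, -0.17, 0.06, -0.02, 0.01]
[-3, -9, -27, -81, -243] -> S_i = -3*3^i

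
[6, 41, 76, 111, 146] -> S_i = 6 + 35*i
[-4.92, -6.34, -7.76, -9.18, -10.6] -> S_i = -4.92 + -1.42*i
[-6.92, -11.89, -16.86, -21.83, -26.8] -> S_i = -6.92 + -4.97*i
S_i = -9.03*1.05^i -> [-9.03, -9.48, -9.96, -10.45, -10.98]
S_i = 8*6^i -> [8, 48, 288, 1728, 10368]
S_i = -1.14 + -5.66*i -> [-1.14, -6.8, -12.46, -18.12, -23.78]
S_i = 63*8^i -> [63, 504, 4032, 32256, 258048]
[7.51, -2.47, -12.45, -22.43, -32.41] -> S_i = 7.51 + -9.98*i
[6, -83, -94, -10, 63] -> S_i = Random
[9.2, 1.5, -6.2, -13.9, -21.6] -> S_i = 9.20 + -7.70*i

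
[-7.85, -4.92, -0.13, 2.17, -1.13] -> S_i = Random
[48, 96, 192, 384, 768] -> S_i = 48*2^i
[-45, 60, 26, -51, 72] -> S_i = Random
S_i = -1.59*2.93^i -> [-1.59, -4.66, -13.65, -39.99, -117.18]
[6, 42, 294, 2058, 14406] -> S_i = 6*7^i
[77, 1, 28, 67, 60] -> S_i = Random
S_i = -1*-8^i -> [-1, 8, -64, 512, -4096]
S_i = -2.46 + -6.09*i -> [-2.46, -8.55, -14.64, -20.73, -26.82]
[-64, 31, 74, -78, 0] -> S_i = Random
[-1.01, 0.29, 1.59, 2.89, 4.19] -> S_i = -1.01 + 1.30*i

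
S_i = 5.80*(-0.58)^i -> [5.8, -3.36, 1.95, -1.13, 0.66]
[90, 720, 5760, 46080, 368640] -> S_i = 90*8^i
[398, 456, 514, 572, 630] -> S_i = 398 + 58*i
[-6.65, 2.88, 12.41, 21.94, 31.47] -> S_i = -6.65 + 9.53*i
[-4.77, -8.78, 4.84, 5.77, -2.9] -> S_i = Random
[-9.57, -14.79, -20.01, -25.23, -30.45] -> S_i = -9.57 + -5.22*i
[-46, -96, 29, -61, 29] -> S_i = Random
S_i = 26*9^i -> [26, 234, 2106, 18954, 170586]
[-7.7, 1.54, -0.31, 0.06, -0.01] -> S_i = -7.70*(-0.20)^i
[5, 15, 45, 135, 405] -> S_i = 5*3^i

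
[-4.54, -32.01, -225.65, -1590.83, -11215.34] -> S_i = -4.54*7.05^i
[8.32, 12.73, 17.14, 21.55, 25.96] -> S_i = 8.32 + 4.41*i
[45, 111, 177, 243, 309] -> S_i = 45 + 66*i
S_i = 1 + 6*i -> [1, 7, 13, 19, 25]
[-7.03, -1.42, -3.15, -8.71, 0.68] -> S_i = Random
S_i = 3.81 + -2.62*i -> [3.81, 1.19, -1.43, -4.05, -6.67]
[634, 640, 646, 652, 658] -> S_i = 634 + 6*i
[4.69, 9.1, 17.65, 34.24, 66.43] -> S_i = 4.69*1.94^i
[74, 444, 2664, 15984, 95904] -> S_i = 74*6^i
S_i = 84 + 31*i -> [84, 115, 146, 177, 208]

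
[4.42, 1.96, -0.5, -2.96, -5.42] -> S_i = 4.42 + -2.46*i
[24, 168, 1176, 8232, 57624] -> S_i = 24*7^i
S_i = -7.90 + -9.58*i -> [-7.9, -17.48, -27.06, -36.64, -46.22]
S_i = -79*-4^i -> [-79, 316, -1264, 5056, -20224]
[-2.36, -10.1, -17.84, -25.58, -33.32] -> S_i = -2.36 + -7.74*i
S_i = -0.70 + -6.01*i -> [-0.7, -6.71, -12.72, -18.73, -24.74]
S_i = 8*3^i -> [8, 24, 72, 216, 648]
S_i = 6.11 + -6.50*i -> [6.11, -0.39, -6.89, -13.39, -19.89]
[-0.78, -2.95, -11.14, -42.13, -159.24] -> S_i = -0.78*3.78^i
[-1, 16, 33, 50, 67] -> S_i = -1 + 17*i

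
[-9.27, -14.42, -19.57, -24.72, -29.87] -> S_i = -9.27 + -5.15*i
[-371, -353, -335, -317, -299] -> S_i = -371 + 18*i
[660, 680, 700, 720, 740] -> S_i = 660 + 20*i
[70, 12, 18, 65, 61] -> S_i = Random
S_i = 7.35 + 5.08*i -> [7.35, 12.43, 17.51, 22.59, 27.67]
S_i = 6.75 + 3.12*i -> [6.75, 9.87, 12.99, 16.11, 19.23]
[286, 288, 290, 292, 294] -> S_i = 286 + 2*i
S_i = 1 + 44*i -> [1, 45, 89, 133, 177]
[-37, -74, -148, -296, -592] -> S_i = -37*2^i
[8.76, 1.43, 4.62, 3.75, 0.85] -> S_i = Random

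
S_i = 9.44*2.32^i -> [9.44, 21.9, 50.81, 117.88, 273.48]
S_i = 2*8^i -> [2, 16, 128, 1024, 8192]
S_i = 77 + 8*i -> [77, 85, 93, 101, 109]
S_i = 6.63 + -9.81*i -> [6.63, -3.18, -12.99, -22.8, -32.61]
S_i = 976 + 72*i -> [976, 1048, 1120, 1192, 1264]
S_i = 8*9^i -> [8, 72, 648, 5832, 52488]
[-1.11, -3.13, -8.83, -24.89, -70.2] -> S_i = -1.11*2.82^i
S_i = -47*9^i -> [-47, -423, -3807, -34263, -308367]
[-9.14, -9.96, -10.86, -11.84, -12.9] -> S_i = -9.14*1.09^i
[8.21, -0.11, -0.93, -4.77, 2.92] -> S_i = Random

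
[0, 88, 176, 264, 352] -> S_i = 0 + 88*i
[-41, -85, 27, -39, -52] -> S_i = Random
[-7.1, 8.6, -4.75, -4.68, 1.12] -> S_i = Random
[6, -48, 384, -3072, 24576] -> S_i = 6*-8^i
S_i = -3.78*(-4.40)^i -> [-3.78, 16.63, -73.18, 322.0, -1416.78]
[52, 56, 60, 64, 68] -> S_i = 52 + 4*i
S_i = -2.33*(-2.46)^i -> [-2.33, 5.73, -14.1, 34.69, -85.33]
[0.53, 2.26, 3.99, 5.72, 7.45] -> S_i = 0.53 + 1.73*i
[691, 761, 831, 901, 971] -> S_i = 691 + 70*i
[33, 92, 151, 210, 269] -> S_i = 33 + 59*i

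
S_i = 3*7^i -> [3, 21, 147, 1029, 7203]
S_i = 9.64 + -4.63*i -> [9.64, 5.01, 0.38, -4.25, -8.88]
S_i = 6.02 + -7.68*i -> [6.02, -1.66, -9.34, -17.02, -24.7]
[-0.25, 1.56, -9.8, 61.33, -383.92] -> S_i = -0.25*(-6.26)^i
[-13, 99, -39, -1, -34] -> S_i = Random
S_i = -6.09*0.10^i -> [-6.09, -0.61, -0.06, -0.01, -0.0]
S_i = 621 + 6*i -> [621, 627, 633, 639, 645]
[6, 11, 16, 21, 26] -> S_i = 6 + 5*i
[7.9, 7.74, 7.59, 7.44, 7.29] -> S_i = 7.90*0.98^i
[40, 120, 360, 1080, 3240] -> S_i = 40*3^i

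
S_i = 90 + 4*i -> [90, 94, 98, 102, 106]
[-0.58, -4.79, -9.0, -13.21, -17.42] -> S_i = -0.58 + -4.21*i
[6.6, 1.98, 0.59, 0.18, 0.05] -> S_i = 6.60*0.30^i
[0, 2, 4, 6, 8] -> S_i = 0 + 2*i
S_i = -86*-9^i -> [-86, 774, -6966, 62694, -564246]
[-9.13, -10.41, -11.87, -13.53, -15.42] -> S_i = -9.13*1.14^i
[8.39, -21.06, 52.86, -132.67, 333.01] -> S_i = 8.39*(-2.51)^i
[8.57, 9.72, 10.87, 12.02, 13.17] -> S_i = 8.57 + 1.15*i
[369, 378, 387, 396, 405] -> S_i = 369 + 9*i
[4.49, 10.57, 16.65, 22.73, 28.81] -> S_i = 4.49 + 6.08*i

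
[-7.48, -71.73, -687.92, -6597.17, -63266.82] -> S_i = -7.48*9.59^i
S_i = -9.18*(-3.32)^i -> [-9.18, 30.48, -101.19, 335.94, -1115.31]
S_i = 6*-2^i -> [6, -12, 24, -48, 96]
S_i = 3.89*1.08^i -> [3.89, 4.2, 4.54, 4.9, 5.29]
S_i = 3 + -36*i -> [3, -33, -69, -105, -141]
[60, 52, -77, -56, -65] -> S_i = Random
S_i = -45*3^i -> [-45, -135, -405, -1215, -3645]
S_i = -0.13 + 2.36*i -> [-0.13, 2.23, 4.59, 6.95, 9.31]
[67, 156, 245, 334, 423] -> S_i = 67 + 89*i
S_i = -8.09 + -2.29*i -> [-8.09, -10.38, -12.67, -14.96, -17.25]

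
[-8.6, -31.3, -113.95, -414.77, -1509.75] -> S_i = -8.60*3.64^i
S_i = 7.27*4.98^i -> [7.27, 36.2, 180.3, 897.89, 4471.49]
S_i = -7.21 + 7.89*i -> [-7.21, 0.68, 8.57, 16.46, 24.35]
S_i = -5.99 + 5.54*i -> [-5.99, -0.45, 5.09, 10.63, 16.17]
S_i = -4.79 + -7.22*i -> [-4.79, -12.01, -19.23, -26.45, -33.67]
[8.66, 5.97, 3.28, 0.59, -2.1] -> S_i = 8.66 + -2.69*i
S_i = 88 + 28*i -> [88, 116, 144, 172, 200]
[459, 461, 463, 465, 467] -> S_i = 459 + 2*i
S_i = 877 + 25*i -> [877, 902, 927, 952, 977]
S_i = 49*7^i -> [49, 343, 2401, 16807, 117649]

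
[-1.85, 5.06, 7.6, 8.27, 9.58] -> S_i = Random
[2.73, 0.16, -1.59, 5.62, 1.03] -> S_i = Random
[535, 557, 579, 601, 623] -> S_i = 535 + 22*i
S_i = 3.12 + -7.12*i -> [3.12, -4.0, -11.12, -18.24, -25.36]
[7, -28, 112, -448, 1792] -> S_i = 7*-4^i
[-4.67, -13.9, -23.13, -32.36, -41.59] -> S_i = -4.67 + -9.23*i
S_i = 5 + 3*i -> [5, 8, 11, 14, 17]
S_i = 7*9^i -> [7, 63, 567, 5103, 45927]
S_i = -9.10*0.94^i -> [-9.1, -8.55, -8.04, -7.56, -7.1]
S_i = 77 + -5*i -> [77, 72, 67, 62, 57]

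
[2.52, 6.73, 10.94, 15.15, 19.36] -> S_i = 2.52 + 4.21*i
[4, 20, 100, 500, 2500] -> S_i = 4*5^i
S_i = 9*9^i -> [9, 81, 729, 6561, 59049]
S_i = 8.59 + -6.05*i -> [8.59, 2.54, -3.51, -9.56, -15.61]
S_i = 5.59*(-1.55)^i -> [5.59, -8.66, 13.43, -20.82, 32.27]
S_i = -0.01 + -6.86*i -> [-0.01, -6.87, -13.73, -20.59, -27.45]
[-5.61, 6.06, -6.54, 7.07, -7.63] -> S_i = -5.61*(-1.08)^i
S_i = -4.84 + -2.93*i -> [-4.84, -7.77, -10.7, -13.63, -16.56]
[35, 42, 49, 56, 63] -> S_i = 35 + 7*i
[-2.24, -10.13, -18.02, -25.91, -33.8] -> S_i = -2.24 + -7.89*i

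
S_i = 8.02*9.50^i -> [8.02, 76.19, 723.8, 6876.15, 65323.4]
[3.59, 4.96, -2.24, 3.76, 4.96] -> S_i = Random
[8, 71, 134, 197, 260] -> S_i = 8 + 63*i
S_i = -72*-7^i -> [-72, 504, -3528, 24696, -172872]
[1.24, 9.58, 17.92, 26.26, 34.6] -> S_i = 1.24 + 8.34*i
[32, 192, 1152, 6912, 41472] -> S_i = 32*6^i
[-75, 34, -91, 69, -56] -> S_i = Random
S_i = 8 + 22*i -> [8, 30, 52, 74, 96]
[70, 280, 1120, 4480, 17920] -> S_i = 70*4^i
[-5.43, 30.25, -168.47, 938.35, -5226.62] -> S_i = -5.43*(-5.57)^i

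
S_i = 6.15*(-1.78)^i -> [6.15, -10.95, 19.49, -34.68, 61.74]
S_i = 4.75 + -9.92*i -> [4.75, -5.17, -15.09, -25.01, -34.93]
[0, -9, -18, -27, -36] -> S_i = 0 + -9*i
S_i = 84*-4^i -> [84, -336, 1344, -5376, 21504]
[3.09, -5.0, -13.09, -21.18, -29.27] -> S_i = 3.09 + -8.09*i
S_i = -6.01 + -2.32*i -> [-6.01, -8.33, -10.65, -12.97, -15.29]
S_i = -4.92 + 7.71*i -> [-4.92, 2.79, 10.5, 18.21, 25.92]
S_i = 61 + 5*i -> [61, 66, 71, 76, 81]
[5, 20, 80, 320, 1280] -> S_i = 5*4^i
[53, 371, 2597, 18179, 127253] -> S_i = 53*7^i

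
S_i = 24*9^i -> [24, 216, 1944, 17496, 157464]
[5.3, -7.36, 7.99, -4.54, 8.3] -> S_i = Random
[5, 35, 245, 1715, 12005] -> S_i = 5*7^i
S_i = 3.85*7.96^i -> [3.85, 30.65, 243.94, 1941.78, 15456.57]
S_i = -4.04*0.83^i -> [-4.04, -3.35, -2.78, -2.31, -1.92]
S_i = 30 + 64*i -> [30, 94, 158, 222, 286]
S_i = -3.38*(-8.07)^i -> [-3.38, 27.28, -220.12, 1776.39, -14335.43]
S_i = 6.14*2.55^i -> [6.14, 15.66, 39.93, 101.81, 259.61]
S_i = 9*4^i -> [9, 36, 144, 576, 2304]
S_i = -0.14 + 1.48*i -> [-0.14, 1.34, 2.82, 4.3, 5.78]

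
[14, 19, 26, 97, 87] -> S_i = Random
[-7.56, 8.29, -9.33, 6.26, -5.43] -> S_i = Random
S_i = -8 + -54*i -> [-8, -62, -116, -170, -224]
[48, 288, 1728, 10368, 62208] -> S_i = 48*6^i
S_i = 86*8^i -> [86, 688, 5504, 44032, 352256]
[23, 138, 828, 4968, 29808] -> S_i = 23*6^i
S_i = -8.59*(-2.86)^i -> [-8.59, 24.57, -70.26, 200.95, -574.72]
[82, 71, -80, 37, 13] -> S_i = Random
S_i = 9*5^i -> [9, 45, 225, 1125, 5625]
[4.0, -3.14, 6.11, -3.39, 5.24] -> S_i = Random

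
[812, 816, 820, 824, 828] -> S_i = 812 + 4*i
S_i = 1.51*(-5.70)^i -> [1.51, -8.61, 49.06, -279.64, 1593.96]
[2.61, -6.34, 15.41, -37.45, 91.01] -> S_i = 2.61*(-2.43)^i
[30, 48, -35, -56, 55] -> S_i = Random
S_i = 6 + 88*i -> [6, 94, 182, 270, 358]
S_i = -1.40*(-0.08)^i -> [-1.4, 0.11, -0.01, 0.0, -0.0]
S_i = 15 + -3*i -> [15, 12, 9, 6, 3]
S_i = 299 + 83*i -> [299, 382, 465, 548, 631]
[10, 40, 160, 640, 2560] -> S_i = 10*4^i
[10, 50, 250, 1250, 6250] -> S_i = 10*5^i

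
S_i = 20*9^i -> [20, 180, 1620, 14580, 131220]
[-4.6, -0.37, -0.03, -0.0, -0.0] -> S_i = -4.60*0.08^i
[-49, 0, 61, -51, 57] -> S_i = Random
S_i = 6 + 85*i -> [6, 91, 176, 261, 346]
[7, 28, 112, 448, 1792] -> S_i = 7*4^i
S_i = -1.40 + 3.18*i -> [-1.4, 1.78, 4.96, 8.14, 11.32]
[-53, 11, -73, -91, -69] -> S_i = Random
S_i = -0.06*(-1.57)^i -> [-0.06, 0.09, -0.15, 0.23, -0.36]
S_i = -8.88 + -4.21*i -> [-8.88, -13.09, -17.3, -21.51, -25.72]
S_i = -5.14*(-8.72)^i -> [-5.14, 44.82, -390.84, 3408.1, -29718.65]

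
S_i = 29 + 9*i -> [29, 38, 47, 56, 65]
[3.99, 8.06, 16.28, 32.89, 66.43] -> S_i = 3.99*2.02^i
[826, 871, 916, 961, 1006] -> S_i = 826 + 45*i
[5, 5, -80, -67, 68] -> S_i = Random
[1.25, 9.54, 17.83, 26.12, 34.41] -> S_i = 1.25 + 8.29*i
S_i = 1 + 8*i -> [1, 9, 17, 25, 33]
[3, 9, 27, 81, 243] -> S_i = 3*3^i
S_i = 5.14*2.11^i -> [5.14, 10.85, 22.88, 48.28, 101.88]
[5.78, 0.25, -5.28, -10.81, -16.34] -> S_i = 5.78 + -5.53*i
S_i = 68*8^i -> [68, 544, 4352, 34816, 278528]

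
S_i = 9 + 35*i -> [9, 44, 79, 114, 149]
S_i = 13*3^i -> [13, 39, 117, 351, 1053]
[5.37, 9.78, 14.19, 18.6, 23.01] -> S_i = 5.37 + 4.41*i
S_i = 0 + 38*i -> [0, 38, 76, 114, 152]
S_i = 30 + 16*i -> [30, 46, 62, 78, 94]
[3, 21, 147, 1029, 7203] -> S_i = 3*7^i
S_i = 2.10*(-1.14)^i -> [2.1, -2.39, 2.73, -3.11, 3.55]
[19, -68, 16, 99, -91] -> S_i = Random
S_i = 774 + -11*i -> [774, 763, 752, 741, 730]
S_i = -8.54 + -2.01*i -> [-8.54, -10.55, -12.56, -14.57, -16.58]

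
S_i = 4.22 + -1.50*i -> [4.22, 2.72, 1.22, -0.28, -1.78]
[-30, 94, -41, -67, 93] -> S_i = Random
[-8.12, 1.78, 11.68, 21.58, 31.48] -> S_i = -8.12 + 9.90*i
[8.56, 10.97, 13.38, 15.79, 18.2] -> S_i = 8.56 + 2.41*i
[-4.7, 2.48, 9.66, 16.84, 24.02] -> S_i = -4.70 + 7.18*i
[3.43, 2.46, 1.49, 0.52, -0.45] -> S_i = 3.43 + -0.97*i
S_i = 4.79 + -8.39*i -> [4.79, -3.6, -11.99, -20.38, -28.77]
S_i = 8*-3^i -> [8, -24, 72, -216, 648]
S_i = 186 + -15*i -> [186, 171, 156, 141, 126]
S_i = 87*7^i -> [87, 609, 4263, 29841, 208887]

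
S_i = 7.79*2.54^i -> [7.79, 19.79, 50.26, 127.66, 324.24]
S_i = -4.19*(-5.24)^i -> [-4.19, 21.96, -115.05, 602.85, -3158.92]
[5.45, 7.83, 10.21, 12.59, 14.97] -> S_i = 5.45 + 2.38*i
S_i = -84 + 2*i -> [-84, -82, -80, -78, -76]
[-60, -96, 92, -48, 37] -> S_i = Random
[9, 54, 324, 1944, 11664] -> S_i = 9*6^i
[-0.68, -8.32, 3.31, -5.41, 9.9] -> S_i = Random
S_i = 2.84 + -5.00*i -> [2.84, -2.16, -7.16, -12.16, -17.16]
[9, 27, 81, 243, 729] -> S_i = 9*3^i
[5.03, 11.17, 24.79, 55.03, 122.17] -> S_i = 5.03*2.22^i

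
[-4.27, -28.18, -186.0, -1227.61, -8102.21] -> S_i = -4.27*6.60^i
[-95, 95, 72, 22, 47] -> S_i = Random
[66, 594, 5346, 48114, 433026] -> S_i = 66*9^i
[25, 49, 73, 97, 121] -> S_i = 25 + 24*i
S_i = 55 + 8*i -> [55, 63, 71, 79, 87]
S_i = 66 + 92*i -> [66, 158, 250, 342, 434]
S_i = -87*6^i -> [-87, -522, -3132, -18792, -112752]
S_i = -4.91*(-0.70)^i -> [-4.91, 3.44, -2.41, 1.68, -1.18]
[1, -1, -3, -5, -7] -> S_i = 1 + -2*i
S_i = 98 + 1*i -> [98, 99, 100, 101, 102]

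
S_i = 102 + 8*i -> [102, 110, 118, 126, 134]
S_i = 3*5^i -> [3, 15, 75, 375, 1875]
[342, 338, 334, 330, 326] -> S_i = 342 + -4*i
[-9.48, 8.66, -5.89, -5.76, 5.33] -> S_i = Random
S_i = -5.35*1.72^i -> [-5.35, -9.2, -15.83, -27.22, -46.82]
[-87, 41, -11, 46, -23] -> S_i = Random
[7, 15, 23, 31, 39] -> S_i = 7 + 8*i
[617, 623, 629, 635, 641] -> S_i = 617 + 6*i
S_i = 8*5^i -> [8, 40, 200, 1000, 5000]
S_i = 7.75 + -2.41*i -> [7.75, 5.34, 2.93, 0.52, -1.89]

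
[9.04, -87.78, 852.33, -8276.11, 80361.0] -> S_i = 9.04*(-9.71)^i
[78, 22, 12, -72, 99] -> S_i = Random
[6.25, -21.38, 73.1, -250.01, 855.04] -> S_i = 6.25*(-3.42)^i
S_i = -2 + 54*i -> [-2, 52, 106, 160, 214]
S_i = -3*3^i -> [-3, -9, -27, -81, -243]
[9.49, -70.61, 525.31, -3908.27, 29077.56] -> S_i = 9.49*(-7.44)^i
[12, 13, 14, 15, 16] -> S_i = 12 + 1*i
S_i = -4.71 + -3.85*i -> [-4.71, -8.56, -12.41, -16.26, -20.11]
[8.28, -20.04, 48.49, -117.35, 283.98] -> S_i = 8.28*(-2.42)^i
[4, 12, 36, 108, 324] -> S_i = 4*3^i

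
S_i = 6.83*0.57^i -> [6.83, 3.89, 2.22, 1.26, 0.72]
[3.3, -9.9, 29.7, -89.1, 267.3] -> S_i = 3.30*(-3.00)^i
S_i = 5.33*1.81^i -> [5.33, 9.65, 17.46, 31.61, 57.21]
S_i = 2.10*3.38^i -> [2.1, 7.1, 23.99, 81.09, 274.09]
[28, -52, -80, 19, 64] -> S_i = Random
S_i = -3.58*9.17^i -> [-3.58, -32.83, -301.04, -2760.52, -25313.98]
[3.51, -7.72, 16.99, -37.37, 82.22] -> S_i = 3.51*(-2.20)^i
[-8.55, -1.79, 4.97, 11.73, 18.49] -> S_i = -8.55 + 6.76*i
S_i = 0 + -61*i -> [0, -61, -122, -183, -244]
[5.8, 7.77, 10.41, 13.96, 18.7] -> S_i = 5.80*1.34^i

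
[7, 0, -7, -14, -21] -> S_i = 7 + -7*i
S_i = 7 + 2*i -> [7, 9, 11, 13, 15]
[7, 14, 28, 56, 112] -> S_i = 7*2^i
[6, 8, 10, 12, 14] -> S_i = 6 + 2*i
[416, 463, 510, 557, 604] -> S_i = 416 + 47*i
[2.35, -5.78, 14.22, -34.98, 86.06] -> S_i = 2.35*(-2.46)^i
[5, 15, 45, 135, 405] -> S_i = 5*3^i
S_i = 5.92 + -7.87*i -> [5.92, -1.95, -9.82, -17.69, -25.56]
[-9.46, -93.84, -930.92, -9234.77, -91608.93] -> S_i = -9.46*9.92^i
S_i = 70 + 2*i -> [70, 72, 74, 76, 78]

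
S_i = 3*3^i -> [3, 9, 27, 81, 243]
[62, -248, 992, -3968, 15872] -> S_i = 62*-4^i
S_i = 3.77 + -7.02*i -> [3.77, -3.25, -10.27, -17.29, -24.31]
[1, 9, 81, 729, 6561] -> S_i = 1*9^i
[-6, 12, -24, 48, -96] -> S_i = -6*-2^i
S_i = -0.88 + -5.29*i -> [-0.88, -6.17, -11.46, -16.75, -22.04]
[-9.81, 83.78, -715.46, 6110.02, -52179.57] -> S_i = -9.81*(-8.54)^i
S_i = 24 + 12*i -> [24, 36, 48, 60, 72]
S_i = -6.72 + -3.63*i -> [-6.72, -10.35, -13.98, -17.61, -21.24]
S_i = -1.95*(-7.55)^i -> [-1.95, 14.72, -111.15, 839.22, -6336.11]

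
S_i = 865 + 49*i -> [865, 914, 963, 1012, 1061]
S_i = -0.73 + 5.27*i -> [-0.73, 4.54, 9.81, 15.08, 20.35]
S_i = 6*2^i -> [6, 12, 24, 48, 96]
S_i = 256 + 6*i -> [256, 262, 268, 274, 280]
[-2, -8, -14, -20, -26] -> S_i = -2 + -6*i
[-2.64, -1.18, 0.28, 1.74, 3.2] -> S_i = -2.64 + 1.46*i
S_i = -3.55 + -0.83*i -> [-3.55, -4.38, -5.21, -6.04, -6.87]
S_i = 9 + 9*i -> [9, 18, 27, 36, 45]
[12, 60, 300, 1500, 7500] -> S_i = 12*5^i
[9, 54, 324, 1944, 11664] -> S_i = 9*6^i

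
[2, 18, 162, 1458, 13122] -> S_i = 2*9^i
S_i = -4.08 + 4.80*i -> [-4.08, 0.72, 5.52, 10.32, 15.12]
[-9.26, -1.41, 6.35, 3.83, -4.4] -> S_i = Random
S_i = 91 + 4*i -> [91, 95, 99, 103, 107]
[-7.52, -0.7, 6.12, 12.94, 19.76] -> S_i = -7.52 + 6.82*i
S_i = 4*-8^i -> [4, -32, 256, -2048, 16384]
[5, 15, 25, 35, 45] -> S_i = 5 + 10*i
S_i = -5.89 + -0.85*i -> [-5.89, -6.74, -7.59, -8.44, -9.29]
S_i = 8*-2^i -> [8, -16, 32, -64, 128]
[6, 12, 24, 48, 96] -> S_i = 6*2^i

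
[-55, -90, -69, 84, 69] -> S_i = Random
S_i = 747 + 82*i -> [747, 829, 911, 993, 1075]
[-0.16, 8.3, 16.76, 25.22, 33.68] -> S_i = -0.16 + 8.46*i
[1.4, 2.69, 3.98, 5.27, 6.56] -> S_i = 1.40 + 1.29*i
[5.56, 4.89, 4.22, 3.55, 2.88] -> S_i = 5.56 + -0.67*i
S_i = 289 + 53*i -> [289, 342, 395, 448, 501]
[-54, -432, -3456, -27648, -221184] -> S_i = -54*8^i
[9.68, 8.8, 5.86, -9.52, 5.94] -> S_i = Random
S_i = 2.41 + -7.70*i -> [2.41, -5.29, -12.99, -20.69, -28.39]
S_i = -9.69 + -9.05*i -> [-9.69, -18.74, -27.79, -36.84, -45.89]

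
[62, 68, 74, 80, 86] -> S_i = 62 + 6*i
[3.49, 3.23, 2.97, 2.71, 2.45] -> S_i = 3.49 + -0.26*i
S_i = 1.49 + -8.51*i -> [1.49, -7.02, -15.53, -24.04, -32.55]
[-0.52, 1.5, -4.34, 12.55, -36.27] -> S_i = -0.52*(-2.89)^i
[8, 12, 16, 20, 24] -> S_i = 8 + 4*i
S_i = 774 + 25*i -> [774, 799, 824, 849, 874]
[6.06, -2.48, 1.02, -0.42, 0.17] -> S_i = 6.06*(-0.41)^i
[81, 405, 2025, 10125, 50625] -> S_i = 81*5^i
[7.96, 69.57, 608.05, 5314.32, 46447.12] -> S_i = 7.96*8.74^i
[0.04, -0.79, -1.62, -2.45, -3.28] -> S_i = 0.04 + -0.83*i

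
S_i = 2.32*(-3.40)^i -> [2.32, -7.89, 26.82, -91.19, 310.03]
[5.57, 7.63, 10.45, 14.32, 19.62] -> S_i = 5.57*1.37^i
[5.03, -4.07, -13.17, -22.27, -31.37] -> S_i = 5.03 + -9.10*i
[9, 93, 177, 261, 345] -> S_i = 9 + 84*i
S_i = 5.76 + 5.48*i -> [5.76, 11.24, 16.72, 22.2, 27.68]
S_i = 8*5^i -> [8, 40, 200, 1000, 5000]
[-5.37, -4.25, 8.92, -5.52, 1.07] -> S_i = Random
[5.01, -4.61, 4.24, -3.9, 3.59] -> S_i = 5.01*(-0.92)^i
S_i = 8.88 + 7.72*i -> [8.88, 16.6, 24.32, 32.04, 39.76]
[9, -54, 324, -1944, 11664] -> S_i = 9*-6^i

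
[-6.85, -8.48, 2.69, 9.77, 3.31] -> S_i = Random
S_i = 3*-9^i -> [3, -27, 243, -2187, 19683]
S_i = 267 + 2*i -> [267, 269, 271, 273, 275]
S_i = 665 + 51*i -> [665, 716, 767, 818, 869]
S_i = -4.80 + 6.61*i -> [-4.8, 1.81, 8.42, 15.03, 21.64]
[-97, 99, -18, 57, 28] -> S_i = Random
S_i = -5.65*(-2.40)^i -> [-5.65, 13.56, -32.54, 78.11, -187.45]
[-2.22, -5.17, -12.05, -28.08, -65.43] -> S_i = -2.22*2.33^i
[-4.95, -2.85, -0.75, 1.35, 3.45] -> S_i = -4.95 + 2.10*i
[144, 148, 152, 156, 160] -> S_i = 144 + 4*i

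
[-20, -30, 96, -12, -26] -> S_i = Random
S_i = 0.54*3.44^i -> [0.54, 1.86, 6.39, 21.98, 75.62]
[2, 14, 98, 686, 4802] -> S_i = 2*7^i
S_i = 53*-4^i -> [53, -212, 848, -3392, 13568]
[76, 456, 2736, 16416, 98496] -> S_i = 76*6^i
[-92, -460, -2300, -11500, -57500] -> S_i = -92*5^i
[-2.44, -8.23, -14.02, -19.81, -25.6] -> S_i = -2.44 + -5.79*i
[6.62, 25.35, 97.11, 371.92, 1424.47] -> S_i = 6.62*3.83^i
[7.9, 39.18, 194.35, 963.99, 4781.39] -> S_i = 7.90*4.96^i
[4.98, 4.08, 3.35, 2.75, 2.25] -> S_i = 4.98*0.82^i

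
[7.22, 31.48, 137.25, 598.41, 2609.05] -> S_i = 7.22*4.36^i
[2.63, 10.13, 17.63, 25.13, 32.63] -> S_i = 2.63 + 7.50*i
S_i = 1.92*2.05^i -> [1.92, 3.94, 8.07, 16.54, 33.91]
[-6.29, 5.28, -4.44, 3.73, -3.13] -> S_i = -6.29*(-0.84)^i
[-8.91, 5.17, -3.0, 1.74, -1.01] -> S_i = -8.91*(-0.58)^i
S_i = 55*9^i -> [55, 495, 4455, 40095, 360855]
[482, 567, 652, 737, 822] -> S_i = 482 + 85*i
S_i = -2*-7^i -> [-2, 14, -98, 686, -4802]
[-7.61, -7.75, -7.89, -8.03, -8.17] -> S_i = -7.61 + -0.14*i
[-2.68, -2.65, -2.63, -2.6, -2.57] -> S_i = -2.68*0.99^i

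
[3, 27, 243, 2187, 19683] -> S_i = 3*9^i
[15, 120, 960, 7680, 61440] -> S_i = 15*8^i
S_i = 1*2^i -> [1, 2, 4, 8, 16]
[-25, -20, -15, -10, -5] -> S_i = -25 + 5*i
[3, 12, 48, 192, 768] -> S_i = 3*4^i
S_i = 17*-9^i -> [17, -153, 1377, -12393, 111537]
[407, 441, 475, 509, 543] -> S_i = 407 + 34*i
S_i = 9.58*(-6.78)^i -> [9.58, -64.95, 440.38, -2985.76, 20243.44]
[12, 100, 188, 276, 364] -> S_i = 12 + 88*i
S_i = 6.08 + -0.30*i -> [6.08, 5.78, 5.48, 5.18, 4.88]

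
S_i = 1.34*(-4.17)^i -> [1.34, -5.59, 23.3, -97.17, 405.18]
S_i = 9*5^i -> [9, 45, 225, 1125, 5625]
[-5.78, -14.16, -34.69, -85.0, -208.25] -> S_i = -5.78*2.45^i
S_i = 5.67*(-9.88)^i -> [5.67, -56.02, 553.47, -5468.32, 54027.0]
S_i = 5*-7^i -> [5, -35, 245, -1715, 12005]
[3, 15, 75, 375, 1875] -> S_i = 3*5^i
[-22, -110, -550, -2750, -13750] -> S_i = -22*5^i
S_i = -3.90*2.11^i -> [-3.9, -8.23, -17.36, -36.64, -77.3]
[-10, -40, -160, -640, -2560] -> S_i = -10*4^i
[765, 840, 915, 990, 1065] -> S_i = 765 + 75*i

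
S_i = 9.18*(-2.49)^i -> [9.18, -22.86, 56.92, -141.72, 352.89]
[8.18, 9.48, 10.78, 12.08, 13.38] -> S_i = 8.18 + 1.30*i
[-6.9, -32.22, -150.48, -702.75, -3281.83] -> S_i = -6.90*4.67^i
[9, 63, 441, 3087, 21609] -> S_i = 9*7^i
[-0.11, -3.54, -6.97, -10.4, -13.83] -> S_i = -0.11 + -3.43*i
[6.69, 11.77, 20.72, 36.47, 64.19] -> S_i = 6.69*1.76^i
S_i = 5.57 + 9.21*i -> [5.57, 14.78, 23.99, 33.2, 42.41]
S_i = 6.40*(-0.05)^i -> [6.4, -0.32, 0.02, -0.0, 0.0]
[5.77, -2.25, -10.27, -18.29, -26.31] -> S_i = 5.77 + -8.02*i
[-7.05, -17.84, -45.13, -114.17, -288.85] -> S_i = -7.05*2.53^i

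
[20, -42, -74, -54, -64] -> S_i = Random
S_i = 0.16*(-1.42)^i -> [0.16, -0.23, 0.32, -0.46, 0.65]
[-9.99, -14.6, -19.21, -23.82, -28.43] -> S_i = -9.99 + -4.61*i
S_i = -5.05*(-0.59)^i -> [-5.05, 2.98, -1.76, 1.04, -0.61]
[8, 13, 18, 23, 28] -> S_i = 8 + 5*i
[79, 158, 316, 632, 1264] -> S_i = 79*2^i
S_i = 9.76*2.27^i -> [9.76, 22.16, 50.29, 114.16, 259.15]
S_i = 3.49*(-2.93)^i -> [3.49, -10.23, 29.96, -87.79, 257.21]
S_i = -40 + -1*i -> [-40, -41, -42, -43, -44]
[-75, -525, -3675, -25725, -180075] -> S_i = -75*7^i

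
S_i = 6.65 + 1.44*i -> [6.65, 8.09, 9.53, 10.97, 12.41]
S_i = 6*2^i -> [6, 12, 24, 48, 96]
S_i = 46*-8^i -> [46, -368, 2944, -23552, 188416]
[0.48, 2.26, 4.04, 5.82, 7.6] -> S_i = 0.48 + 1.78*i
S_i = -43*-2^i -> [-43, 86, -172, 344, -688]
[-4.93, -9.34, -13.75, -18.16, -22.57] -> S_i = -4.93 + -4.41*i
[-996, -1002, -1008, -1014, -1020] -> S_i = -996 + -6*i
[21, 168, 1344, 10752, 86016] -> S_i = 21*8^i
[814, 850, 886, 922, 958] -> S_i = 814 + 36*i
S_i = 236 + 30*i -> [236, 266, 296, 326, 356]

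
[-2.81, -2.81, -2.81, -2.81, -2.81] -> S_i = -2.81*1.00^i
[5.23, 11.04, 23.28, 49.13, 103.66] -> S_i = 5.23*2.11^i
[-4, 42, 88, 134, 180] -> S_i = -4 + 46*i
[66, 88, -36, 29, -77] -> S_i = Random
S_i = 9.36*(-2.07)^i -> [9.36, -19.38, 40.11, -83.02, 171.85]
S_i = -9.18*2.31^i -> [-9.18, -21.21, -48.99, -113.16, -261.39]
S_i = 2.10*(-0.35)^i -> [2.1, -0.74, 0.26, -0.09, 0.03]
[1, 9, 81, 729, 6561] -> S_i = 1*9^i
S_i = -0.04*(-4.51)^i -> [-0.04, 0.18, -0.81, 3.67, -16.55]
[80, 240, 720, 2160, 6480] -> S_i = 80*3^i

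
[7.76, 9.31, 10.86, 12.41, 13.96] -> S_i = 7.76 + 1.55*i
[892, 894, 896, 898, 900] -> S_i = 892 + 2*i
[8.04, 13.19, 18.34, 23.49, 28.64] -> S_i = 8.04 + 5.15*i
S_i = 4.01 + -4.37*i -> [4.01, -0.36, -4.73, -9.1, -13.47]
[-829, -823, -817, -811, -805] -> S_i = -829 + 6*i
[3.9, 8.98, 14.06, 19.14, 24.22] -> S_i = 3.90 + 5.08*i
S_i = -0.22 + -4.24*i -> [-0.22, -4.46, -8.7, -12.94, -17.18]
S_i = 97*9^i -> [97, 873, 7857, 70713, 636417]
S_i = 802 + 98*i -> [802, 900, 998, 1096, 1194]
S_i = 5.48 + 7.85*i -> [5.48, 13.33, 21.18, 29.03, 36.88]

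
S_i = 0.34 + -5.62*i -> [0.34, -5.28, -10.9, -16.52, -22.14]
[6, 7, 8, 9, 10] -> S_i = 6 + 1*i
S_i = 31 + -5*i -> [31, 26, 21, 16, 11]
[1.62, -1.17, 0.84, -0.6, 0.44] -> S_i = 1.62*(-0.72)^i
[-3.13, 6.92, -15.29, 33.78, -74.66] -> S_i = -3.13*(-2.21)^i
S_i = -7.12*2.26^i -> [-7.12, -16.09, -36.37, -82.19, -185.74]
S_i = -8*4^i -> [-8, -32, -128, -512, -2048]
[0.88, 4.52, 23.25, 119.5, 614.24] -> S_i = 0.88*5.14^i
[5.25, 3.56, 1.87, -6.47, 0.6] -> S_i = Random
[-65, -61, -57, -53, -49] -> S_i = -65 + 4*i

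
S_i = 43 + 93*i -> [43, 136, 229, 322, 415]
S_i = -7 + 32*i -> [-7, 25, 57, 89, 121]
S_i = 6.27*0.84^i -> [6.27, 5.27, 4.42, 3.72, 3.12]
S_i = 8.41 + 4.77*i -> [8.41, 13.18, 17.95, 22.72, 27.49]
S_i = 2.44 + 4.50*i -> [2.44, 6.94, 11.44, 15.94, 20.44]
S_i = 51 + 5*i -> [51, 56, 61, 66, 71]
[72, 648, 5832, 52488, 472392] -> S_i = 72*9^i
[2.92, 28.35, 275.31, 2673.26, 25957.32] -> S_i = 2.92*9.71^i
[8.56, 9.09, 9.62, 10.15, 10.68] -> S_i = 8.56 + 0.53*i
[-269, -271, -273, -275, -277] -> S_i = -269 + -2*i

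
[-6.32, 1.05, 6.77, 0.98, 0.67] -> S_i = Random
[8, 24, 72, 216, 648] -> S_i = 8*3^i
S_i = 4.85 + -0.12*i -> [4.85, 4.73, 4.61, 4.49, 4.37]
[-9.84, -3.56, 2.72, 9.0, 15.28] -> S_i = -9.84 + 6.28*i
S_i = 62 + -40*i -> [62, 22, -18, -58, -98]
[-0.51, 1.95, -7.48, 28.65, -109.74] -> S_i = -0.51*(-3.83)^i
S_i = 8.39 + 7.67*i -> [8.39, 16.06, 23.73, 31.4, 39.07]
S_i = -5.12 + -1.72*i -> [-5.12, -6.84, -8.56, -10.28, -12.0]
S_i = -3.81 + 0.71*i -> [-3.81, -3.1, -2.39, -1.68, -0.97]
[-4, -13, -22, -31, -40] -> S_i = -4 + -9*i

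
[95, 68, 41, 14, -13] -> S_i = 95 + -27*i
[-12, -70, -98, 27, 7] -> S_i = Random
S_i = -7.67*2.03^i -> [-7.67, -15.57, -31.61, -64.16, -130.25]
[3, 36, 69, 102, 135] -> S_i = 3 + 33*i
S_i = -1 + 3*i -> [-1, 2, 5, 8, 11]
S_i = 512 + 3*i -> [512, 515, 518, 521, 524]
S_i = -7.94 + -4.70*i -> [-7.94, -12.64, -17.34, -22.04, -26.74]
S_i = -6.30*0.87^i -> [-6.3, -5.48, -4.77, -4.15, -3.61]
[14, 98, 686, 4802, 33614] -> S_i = 14*7^i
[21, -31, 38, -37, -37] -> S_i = Random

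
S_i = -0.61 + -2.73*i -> [-0.61, -3.34, -6.07, -8.8, -11.53]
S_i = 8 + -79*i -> [8, -71, -150, -229, -308]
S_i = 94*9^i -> [94, 846, 7614, 68526, 616734]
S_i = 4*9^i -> [4, 36, 324, 2916, 26244]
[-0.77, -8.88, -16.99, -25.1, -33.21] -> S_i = -0.77 + -8.11*i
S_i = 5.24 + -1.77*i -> [5.24, 3.47, 1.7, -0.07, -1.84]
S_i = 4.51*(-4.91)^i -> [4.51, -22.14, 108.73, -533.85, 2621.21]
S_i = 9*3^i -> [9, 27, 81, 243, 729]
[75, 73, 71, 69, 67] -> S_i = 75 + -2*i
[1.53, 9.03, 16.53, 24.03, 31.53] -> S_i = 1.53 + 7.50*i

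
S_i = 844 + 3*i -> [844, 847, 850, 853, 856]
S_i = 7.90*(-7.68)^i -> [7.9, -60.67, 465.96, -3578.58, 27483.5]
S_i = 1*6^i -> [1, 6, 36, 216, 1296]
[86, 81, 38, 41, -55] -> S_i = Random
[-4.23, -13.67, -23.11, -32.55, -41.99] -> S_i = -4.23 + -9.44*i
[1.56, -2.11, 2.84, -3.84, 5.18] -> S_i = 1.56*(-1.35)^i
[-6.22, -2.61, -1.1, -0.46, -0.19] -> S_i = -6.22*0.42^i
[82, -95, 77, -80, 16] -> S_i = Random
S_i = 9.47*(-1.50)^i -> [9.47, -14.21, 21.31, -31.96, 47.94]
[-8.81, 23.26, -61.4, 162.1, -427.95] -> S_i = -8.81*(-2.64)^i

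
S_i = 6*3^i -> [6, 18, 54, 162, 486]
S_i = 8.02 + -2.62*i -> [8.02, 5.4, 2.78, 0.16, -2.46]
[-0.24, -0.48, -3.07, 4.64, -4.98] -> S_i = Random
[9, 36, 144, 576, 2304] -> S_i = 9*4^i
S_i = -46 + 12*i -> [-46, -34, -22, -10, 2]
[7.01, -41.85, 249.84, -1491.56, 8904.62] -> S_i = 7.01*(-5.97)^i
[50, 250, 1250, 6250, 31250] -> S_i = 50*5^i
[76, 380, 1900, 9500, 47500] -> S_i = 76*5^i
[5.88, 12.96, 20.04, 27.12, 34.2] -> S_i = 5.88 + 7.08*i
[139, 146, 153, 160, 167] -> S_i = 139 + 7*i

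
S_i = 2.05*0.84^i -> [2.05, 1.72, 1.45, 1.22, 1.02]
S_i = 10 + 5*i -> [10, 15, 20, 25, 30]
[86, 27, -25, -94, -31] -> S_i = Random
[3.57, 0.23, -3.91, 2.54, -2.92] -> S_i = Random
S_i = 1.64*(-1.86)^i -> [1.64, -3.05, 5.67, -10.55, 19.63]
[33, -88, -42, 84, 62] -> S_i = Random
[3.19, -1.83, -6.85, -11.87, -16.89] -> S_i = 3.19 + -5.02*i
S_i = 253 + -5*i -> [253, 248, 243, 238, 233]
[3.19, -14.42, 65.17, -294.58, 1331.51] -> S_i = 3.19*(-4.52)^i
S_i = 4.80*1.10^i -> [4.8, 5.28, 5.81, 6.39, 7.03]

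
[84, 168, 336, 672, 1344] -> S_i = 84*2^i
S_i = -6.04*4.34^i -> [-6.04, -26.21, -113.77, -493.75, -2142.87]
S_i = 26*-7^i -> [26, -182, 1274, -8918, 62426]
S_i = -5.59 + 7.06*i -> [-5.59, 1.47, 8.53, 15.59, 22.65]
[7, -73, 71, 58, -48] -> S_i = Random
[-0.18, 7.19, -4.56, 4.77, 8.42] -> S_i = Random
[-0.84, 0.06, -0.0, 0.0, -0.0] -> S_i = -0.84*(-0.07)^i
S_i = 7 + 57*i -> [7, 64, 121, 178, 235]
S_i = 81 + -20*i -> [81, 61, 41, 21, 1]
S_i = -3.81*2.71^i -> [-3.81, -10.33, -27.98, -75.83, -205.5]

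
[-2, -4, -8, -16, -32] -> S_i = -2*2^i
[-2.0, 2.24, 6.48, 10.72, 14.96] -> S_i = -2.00 + 4.24*i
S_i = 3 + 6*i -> [3, 9, 15, 21, 27]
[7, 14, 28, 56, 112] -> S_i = 7*2^i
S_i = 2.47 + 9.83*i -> [2.47, 12.3, 22.13, 31.96, 41.79]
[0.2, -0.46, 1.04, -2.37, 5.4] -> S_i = 0.20*(-2.28)^i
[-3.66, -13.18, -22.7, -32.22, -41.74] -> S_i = -3.66 + -9.52*i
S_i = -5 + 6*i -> [-5, 1, 7, 13, 19]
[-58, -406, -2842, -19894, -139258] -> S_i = -58*7^i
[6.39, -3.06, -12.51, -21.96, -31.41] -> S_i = 6.39 + -9.45*i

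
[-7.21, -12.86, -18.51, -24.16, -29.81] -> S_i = -7.21 + -5.65*i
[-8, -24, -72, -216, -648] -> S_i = -8*3^i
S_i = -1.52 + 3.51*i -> [-1.52, 1.99, 5.5, 9.01, 12.52]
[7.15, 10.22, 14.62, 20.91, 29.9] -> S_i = 7.15*1.43^i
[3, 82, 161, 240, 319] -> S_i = 3 + 79*i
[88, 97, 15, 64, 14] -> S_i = Random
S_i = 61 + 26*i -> [61, 87, 113, 139, 165]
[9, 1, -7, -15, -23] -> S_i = 9 + -8*i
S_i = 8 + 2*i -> [8, 10, 12, 14, 16]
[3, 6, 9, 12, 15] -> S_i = 3 + 3*i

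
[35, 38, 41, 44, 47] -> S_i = 35 + 3*i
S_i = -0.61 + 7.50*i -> [-0.61, 6.89, 14.39, 21.89, 29.39]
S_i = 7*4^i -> [7, 28, 112, 448, 1792]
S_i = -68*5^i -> [-68, -340, -1700, -8500, -42500]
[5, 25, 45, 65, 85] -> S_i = 5 + 20*i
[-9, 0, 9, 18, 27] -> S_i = -9 + 9*i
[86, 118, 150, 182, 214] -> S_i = 86 + 32*i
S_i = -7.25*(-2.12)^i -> [-7.25, 15.37, -32.58, 69.08, -146.45]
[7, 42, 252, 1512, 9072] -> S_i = 7*6^i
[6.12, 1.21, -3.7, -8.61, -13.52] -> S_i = 6.12 + -4.91*i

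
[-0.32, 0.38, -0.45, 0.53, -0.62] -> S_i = -0.32*(-1.18)^i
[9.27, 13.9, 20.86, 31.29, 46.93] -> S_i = 9.27*1.50^i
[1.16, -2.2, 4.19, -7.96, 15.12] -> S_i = 1.16*(-1.90)^i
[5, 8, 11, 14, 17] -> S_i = 5 + 3*i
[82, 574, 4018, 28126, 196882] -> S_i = 82*7^i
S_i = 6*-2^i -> [6, -12, 24, -48, 96]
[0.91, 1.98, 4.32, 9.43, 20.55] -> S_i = 0.91*2.18^i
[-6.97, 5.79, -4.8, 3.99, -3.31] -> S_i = -6.97*(-0.83)^i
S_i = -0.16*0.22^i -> [-0.16, -0.04, -0.01, -0.0, -0.0]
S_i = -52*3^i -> [-52, -156, -468, -1404, -4212]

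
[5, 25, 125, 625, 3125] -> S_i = 5*5^i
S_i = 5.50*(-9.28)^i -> [5.5, -51.04, 473.65, -4395.48, 40790.08]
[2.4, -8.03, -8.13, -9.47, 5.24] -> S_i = Random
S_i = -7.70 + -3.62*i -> [-7.7, -11.32, -14.94, -18.56, -22.18]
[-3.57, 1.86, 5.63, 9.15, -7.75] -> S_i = Random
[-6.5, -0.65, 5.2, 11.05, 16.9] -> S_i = -6.50 + 5.85*i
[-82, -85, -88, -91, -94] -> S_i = -82 + -3*i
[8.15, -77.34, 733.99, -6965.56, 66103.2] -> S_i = 8.15*(-9.49)^i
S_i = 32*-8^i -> [32, -256, 2048, -16384, 131072]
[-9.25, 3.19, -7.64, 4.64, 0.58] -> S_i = Random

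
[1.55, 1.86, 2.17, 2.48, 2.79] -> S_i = 1.55 + 0.31*i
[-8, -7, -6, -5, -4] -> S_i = -8 + 1*i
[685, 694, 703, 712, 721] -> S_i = 685 + 9*i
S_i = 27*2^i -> [27, 54, 108, 216, 432]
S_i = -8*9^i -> [-8, -72, -648, -5832, -52488]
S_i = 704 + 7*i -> [704, 711, 718, 725, 732]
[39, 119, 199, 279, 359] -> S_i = 39 + 80*i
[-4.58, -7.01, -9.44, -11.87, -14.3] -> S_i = -4.58 + -2.43*i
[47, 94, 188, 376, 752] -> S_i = 47*2^i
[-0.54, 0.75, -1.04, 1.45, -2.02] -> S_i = -0.54*(-1.39)^i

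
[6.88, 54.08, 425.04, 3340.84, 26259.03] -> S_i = 6.88*7.86^i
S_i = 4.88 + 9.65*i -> [4.88, 14.53, 24.18, 33.83, 43.48]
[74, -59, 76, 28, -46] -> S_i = Random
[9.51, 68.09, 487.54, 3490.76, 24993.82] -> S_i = 9.51*7.16^i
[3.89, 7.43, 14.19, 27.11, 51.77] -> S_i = 3.89*1.91^i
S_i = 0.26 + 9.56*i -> [0.26, 9.82, 19.38, 28.94, 38.5]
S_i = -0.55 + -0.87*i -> [-0.55, -1.42, -2.29, -3.16, -4.03]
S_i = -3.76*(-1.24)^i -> [-3.76, 4.66, -5.78, 7.17, -8.89]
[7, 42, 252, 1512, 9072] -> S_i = 7*6^i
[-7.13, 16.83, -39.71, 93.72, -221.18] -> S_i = -7.13*(-2.36)^i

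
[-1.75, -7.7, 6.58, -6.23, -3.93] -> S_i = Random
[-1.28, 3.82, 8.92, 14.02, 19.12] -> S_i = -1.28 + 5.10*i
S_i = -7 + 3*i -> [-7, -4, -1, 2, 5]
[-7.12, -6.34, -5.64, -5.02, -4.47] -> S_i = -7.12*0.89^i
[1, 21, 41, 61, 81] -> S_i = 1 + 20*i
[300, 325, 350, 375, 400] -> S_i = 300 + 25*i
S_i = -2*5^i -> [-2, -10, -50, -250, -1250]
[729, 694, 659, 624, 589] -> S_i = 729 + -35*i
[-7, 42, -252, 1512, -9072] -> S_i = -7*-6^i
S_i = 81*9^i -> [81, 729, 6561, 59049, 531441]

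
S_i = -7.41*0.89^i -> [-7.41, -6.59, -5.87, -5.22, -4.65]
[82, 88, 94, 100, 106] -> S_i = 82 + 6*i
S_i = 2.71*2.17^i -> [2.71, 5.88, 12.76, 27.69, 60.09]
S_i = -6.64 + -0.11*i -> [-6.64, -6.75, -6.86, -6.97, -7.08]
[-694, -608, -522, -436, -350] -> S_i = -694 + 86*i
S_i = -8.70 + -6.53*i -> [-8.7, -15.23, -21.76, -28.29, -34.82]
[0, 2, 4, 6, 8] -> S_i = 0 + 2*i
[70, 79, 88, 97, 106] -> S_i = 70 + 9*i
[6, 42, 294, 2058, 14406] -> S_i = 6*7^i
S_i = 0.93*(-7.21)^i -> [0.93, -6.71, 48.35, -348.57, 2513.18]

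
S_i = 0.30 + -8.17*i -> [0.3, -7.87, -16.04, -24.21, -32.38]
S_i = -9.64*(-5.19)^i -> [-9.64, 50.03, -259.66, 1347.66, -6994.34]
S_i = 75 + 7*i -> [75, 82, 89, 96, 103]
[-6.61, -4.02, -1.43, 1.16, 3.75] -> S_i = -6.61 + 2.59*i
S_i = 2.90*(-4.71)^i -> [2.9, -13.66, 64.33, -303.01, 1427.19]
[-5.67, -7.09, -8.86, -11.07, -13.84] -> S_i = -5.67*1.25^i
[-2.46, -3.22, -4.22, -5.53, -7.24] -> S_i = -2.46*1.31^i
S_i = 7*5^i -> [7, 35, 175, 875, 4375]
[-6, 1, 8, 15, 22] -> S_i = -6 + 7*i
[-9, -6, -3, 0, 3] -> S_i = -9 + 3*i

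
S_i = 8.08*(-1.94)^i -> [8.08, -15.68, 30.41, -59.0, 114.45]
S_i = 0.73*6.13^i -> [0.73, 4.47, 27.43, 168.15, 1030.78]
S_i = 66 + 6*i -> [66, 72, 78, 84, 90]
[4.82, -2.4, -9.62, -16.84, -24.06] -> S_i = 4.82 + -7.22*i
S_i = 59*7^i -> [59, 413, 2891, 20237, 141659]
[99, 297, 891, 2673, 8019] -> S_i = 99*3^i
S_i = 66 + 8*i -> [66, 74, 82, 90, 98]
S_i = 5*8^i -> [5, 40, 320, 2560, 20480]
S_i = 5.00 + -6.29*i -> [5.0, -1.29, -7.58, -13.87, -20.16]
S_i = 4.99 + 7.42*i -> [4.99, 12.41, 19.83, 27.25, 34.67]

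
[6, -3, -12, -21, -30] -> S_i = 6 + -9*i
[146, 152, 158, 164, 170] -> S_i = 146 + 6*i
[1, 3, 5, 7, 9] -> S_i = 1 + 2*i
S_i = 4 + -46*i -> [4, -42, -88, -134, -180]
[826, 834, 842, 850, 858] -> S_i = 826 + 8*i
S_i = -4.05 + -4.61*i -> [-4.05, -8.66, -13.27, -17.88, -22.49]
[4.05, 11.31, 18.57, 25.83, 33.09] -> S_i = 4.05 + 7.26*i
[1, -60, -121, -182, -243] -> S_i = 1 + -61*i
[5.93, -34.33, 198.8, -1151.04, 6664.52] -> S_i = 5.93*(-5.79)^i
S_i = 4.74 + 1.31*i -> [4.74, 6.05, 7.36, 8.67, 9.98]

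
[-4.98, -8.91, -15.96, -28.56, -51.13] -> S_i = -4.98*1.79^i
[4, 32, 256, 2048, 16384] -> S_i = 4*8^i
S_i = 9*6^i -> [9, 54, 324, 1944, 11664]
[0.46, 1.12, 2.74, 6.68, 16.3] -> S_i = 0.46*2.44^i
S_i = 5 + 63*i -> [5, 68, 131, 194, 257]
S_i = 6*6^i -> [6, 36, 216, 1296, 7776]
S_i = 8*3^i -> [8, 24, 72, 216, 648]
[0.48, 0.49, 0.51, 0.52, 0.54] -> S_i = 0.48*1.03^i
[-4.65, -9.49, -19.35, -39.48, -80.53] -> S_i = -4.65*2.04^i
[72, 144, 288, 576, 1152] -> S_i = 72*2^i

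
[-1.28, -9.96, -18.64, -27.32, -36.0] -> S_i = -1.28 + -8.68*i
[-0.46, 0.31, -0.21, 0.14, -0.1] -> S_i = -0.46*(-0.68)^i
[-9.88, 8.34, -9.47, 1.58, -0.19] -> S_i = Random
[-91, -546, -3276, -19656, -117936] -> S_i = -91*6^i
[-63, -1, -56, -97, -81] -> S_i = Random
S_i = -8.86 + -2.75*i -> [-8.86, -11.61, -14.36, -17.11, -19.86]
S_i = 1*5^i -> [1, 5, 25, 125, 625]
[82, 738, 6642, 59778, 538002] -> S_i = 82*9^i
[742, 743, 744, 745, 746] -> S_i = 742 + 1*i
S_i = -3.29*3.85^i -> [-3.29, -12.67, -48.77, -187.75, -722.83]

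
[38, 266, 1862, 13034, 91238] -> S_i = 38*7^i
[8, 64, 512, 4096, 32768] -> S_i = 8*8^i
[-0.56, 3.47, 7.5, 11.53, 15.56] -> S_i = -0.56 + 4.03*i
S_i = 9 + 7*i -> [9, 16, 23, 30, 37]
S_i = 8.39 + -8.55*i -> [8.39, -0.16, -8.71, -17.26, -25.81]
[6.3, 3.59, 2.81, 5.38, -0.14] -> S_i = Random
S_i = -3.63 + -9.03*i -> [-3.63, -12.66, -21.69, -30.72, -39.75]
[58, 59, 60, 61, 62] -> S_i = 58 + 1*i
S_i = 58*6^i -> [58, 348, 2088, 12528, 75168]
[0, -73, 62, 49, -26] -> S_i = Random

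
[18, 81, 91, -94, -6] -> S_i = Random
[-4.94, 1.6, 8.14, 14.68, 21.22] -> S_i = -4.94 + 6.54*i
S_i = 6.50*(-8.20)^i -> [6.5, -53.3, 437.06, -3583.89, 29387.91]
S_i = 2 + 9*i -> [2, 11, 20, 29, 38]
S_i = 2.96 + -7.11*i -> [2.96, -4.15, -11.26, -18.37, -25.48]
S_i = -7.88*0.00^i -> [-7.88, -0.0, -0.0, -0.0, -0.0]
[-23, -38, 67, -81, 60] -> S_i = Random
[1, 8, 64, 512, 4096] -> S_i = 1*8^i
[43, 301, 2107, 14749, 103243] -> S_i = 43*7^i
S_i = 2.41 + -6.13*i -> [2.41, -3.72, -9.85, -15.98, -22.11]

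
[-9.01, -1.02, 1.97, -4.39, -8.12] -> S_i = Random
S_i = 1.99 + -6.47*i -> [1.99, -4.48, -10.95, -17.42, -23.89]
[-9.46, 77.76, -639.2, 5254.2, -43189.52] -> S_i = -9.46*(-8.22)^i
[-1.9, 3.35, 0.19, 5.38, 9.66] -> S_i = Random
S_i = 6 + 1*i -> [6, 7, 8, 9, 10]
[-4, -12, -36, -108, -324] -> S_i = -4*3^i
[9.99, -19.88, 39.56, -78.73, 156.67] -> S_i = 9.99*(-1.99)^i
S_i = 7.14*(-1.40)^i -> [7.14, -10.0, 13.99, -19.59, 27.43]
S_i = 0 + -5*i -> [0, -5, -10, -15, -20]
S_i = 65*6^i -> [65, 390, 2340, 14040, 84240]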